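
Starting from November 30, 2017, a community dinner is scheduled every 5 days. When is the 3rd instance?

December 10, 2017

The 3rd occurrence is 2 intervals after the first: 2 × 5 = 10 days after November 30, 2017.
November has 30 days — 0 days to the end of November leaves 10.
10 days into December → December 10, 2017.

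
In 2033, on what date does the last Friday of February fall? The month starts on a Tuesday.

2033-02-25

February 2033 begins on a Tuesday, so the first Friday is February 4 (3 days later).
February 2033 has 28 days. Adding weeks: 4, 11, 18, 25 — the last one ≤ 28 is the 25th.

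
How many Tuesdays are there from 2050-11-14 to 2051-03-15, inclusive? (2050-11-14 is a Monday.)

2050-11-14 is a Monday; the first Tuesday on or after it is 2050-11-15 (1 day later).
From 2050-11-15 to 2051-03-15: 15 + 31 + 31 + 28 + 15 = 120 days (rest of November, December, January, February, March).
120 ÷ 7 = 17 full weeks with remainder 1, so 17 more Tuesdays after the first → 18.

18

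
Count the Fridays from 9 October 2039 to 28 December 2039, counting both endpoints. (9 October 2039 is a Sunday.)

11

9 October 2039 is a Sunday; the first Friday on or after it is 14 October 2039 (5 days later).
From 14 October 2039 to 28 December 2039: 17 + 30 + 28 = 75 days (rest of October, November, December).
75 ÷ 7 = 10 full weeks with remainder 5, so 10 more Fridays after the first → 11.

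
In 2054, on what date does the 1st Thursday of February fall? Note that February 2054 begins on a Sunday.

February 2054 begins on a Sunday, so the first Thursday is February 5 (4 days later).

5 February 2054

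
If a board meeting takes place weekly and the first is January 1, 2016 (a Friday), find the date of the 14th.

The 14th occurrence is 13 intervals after the first: 13 × 7 = 91 days after January 1, 2016.
January has 31 days — 30 days to the end of January leaves 61.
February has 29 days (32 left).
March has 31 days (1 left).
1 day into April → April 1, 2016.

April 1, 2016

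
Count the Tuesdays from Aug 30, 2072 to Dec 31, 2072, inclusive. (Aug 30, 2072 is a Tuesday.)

Aug 30, 2072 is a Tuesday; the first Tuesday on or after it is Aug 30, 2072.
From Aug 30, 2072 to Dec 31, 2072: 1 + 30 + 31 + 30 + 31 = 123 days (rest of Aug, Sep, Oct, Nov, Dec).
123 ÷ 7 = 17 full weeks with remainder 4, so 17 more Tuesdays after the first → 18.

18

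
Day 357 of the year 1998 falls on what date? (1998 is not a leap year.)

23 December 1998

January has 31 days (357 − 31 = 326 remain).
February has 28 days (326 − 28 = 298 remain).
March has 31 days (298 − 31 = 267 remain).
April has 30 days (267 − 30 = 237 remain).
May has 31 days (237 − 31 = 206 remain).
June has 30 days (206 − 30 = 176 remain).
July has 31 days (176 − 31 = 145 remain).
August has 31 days (145 − 31 = 114 remain).
September has 30 days (114 − 30 = 84 remain).
October has 31 days (84 − 31 = 53 remain).
November has 30 days (53 − 30 = 23 remain).
23 into December → December 23.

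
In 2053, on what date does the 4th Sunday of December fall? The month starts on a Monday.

December 2053 begins on a Monday, so the first Sunday is December 7 (6 days later).
The 4th Sunday is 3 weeks later: 7 + 21 = 28.

2053-12-28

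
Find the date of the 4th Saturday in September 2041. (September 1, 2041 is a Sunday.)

28 September 2041

September 2041 begins on a Sunday, so the first Saturday is September 7 (6 days later).
The 4th Saturday is 3 weeks later: 7 + 21 = 28.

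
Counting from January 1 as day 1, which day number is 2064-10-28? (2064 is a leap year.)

Days in months before October: 31 + 29 + 31 + 30 + 31 + 30 + 31 + 31 + 30 = 274.
Plus 28 days into October → day 302.

302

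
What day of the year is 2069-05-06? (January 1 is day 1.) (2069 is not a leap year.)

Days in months before May: 31 + 28 + 31 + 30 = 120.
Plus 6 days into May → day 126.

126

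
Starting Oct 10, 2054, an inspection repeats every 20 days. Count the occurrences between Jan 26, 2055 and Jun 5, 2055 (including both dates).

6

Occurrences land 20·i days after Oct 10, 2054 for i = 0, 1, 2, …
Jan 26, 2055 is 108 days after the start; 108 ÷ 20 = 5 remainder 8; since the remainder is 8, round up to i = 6. First occurrence in the window: #7 on Feb 7, 2055 (6×20 = 120 days in).
Jun 5, 2055 is 238 days after the start; 238 ÷ 20 = 11 remainder 18. Last occurrence in the window: #12 on May 18, 2055.
Occurrences #7 through #12: 6 in total.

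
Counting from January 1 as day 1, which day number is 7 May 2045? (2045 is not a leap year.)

Days in months before May: 31 + 28 + 31 + 30 = 120.
Plus 7 days into May → day 127.

127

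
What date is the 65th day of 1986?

January has 31 days (65 − 31 = 34 remain).
February has 28 days (34 − 28 = 6 remain).
6 into March → March 6.

1986-03-06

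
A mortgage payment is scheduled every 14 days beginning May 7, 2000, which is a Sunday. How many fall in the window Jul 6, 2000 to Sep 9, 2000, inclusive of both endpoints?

Occurrences land 14·i days after May 7, 2000 for i = 0, 1, 2, …
Jul 6, 2000 is 60 days after the start; 60 ÷ 14 = 4 remainder 4; since the remainder is 4, round up to i = 5. First occurrence in the window: #6 on Jul 16, 2000 (5×14 = 70 days in).
Sep 9, 2000 is 125 days after the start; 125 ÷ 14 = 8 remainder 13. Last occurrence in the window: #9 on Aug 27, 2000.
Occurrences #6 through #9: 4 in total.

4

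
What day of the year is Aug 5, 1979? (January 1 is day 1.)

Days in months before Aug: 31 + 28 + 31 + 30 + 31 + 30 + 31 = 212.
Plus 5 days into Aug → day 217.

217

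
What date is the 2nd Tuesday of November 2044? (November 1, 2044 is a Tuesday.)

November 2044 begins on a Tuesday, so the first Tuesday is November 1.
The 2nd Tuesday is 1 weeks later: 1 + 7 = 8.

8 November 2044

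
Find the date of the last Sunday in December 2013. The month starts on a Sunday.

December 29, 2013

December 2013 begins on a Sunday, so the first Sunday is December 1.
December 2013 has 31 days. Adding weeks: 1, 8, 15, 22, 29 — the last one ≤ 31 is the 29th.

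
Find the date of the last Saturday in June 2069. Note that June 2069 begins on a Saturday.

June 2069 begins on a Saturday, so the first Saturday is June 1.
June 2069 has 30 days. Adding weeks: 1, 8, 15, 22, 29 — the last one ≤ 30 is the 29th.

June 29, 2069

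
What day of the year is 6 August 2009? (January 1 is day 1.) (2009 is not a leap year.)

218

Days in months before August: 31 + 28 + 31 + 30 + 31 + 30 + 31 = 212.
Plus 6 days into August → day 218.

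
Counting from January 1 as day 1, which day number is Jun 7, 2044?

159

Days in months before Jun: 31 + 29 + 31 + 30 + 31 = 152.
Plus 7 days into Jun → day 159.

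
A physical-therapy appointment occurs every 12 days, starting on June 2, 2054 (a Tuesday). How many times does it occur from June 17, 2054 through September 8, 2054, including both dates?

Occurrences land 12·i days after June 2, 2054 for i = 0, 1, 2, …
June 17, 2054 is 15 days after the start; 15 ÷ 12 = 1 remainder 3; since the remainder is 3, round up to i = 2. First occurrence in the window: #3 on June 26, 2054 (2×12 = 24 days in).
September 8, 2054 is 98 days after the start; 98 ÷ 12 = 8 remainder 2. Last occurrence in the window: #9 on September 6, 2054.
Occurrences #3 through #9: 7 in total.

7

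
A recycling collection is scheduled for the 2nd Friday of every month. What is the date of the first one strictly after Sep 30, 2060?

Oct 8, 2060

Sep 2060 starts on a Wednesday; its first Friday is the 3rd, so the 2nd Friday is the 10th — Sep 10, 2060.
That is not after Sep 30, 2060, so look at Oct 2060.
Oct 2060 starts on a Friday; its first Friday is the 1st, so the 2nd Friday is the 8th — Oct 8, 2060.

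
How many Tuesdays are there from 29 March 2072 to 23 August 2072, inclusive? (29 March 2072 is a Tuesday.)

22

29 March 2072 is a Tuesday; the first Tuesday on or after it is 29 March 2072.
From 29 March 2072 to 23 August 2072: 2 + 30 + 31 + 30 + 31 + 23 = 147 days (rest of March, April, May, June, July, August).
147 ÷ 7 = 21 full weeks with remainder 0, so 21 more Tuesdays after the first → 22.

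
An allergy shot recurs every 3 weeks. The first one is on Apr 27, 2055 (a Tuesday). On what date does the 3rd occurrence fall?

The 3rd occurrence is 2 intervals after the first: 2 × 21 = 42 days after Apr 27, 2055.
Apr has 30 days — 3 days to the end of Apr leaves 39.
May has 31 days (8 left).
8 days into Jun → Jun 8, 2055.

Jun 8, 2055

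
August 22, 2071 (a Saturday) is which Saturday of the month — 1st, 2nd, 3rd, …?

Day 22 falls in week ⌈22/7⌉ of the month.
Days 1–7 hold the 1st Saturday, 8–14 the 2nd, 15–21 the 3rd, 22–28 the 4th, 29–31 the 5th.
22 is in the range for the 4th.

4th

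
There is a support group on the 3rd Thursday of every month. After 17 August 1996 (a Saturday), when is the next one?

August 1996 starts on a Thursday; its first Thursday is the 1st, so the 3rd Thursday is the 15th — 15 August 1996.
That is not after 17 August 1996, so look at September 1996.
September 1996 starts on a Sunday; its first Thursday is the 5th, so the 3rd Thursday is the 19th — 19 September 1996.

19 September 1996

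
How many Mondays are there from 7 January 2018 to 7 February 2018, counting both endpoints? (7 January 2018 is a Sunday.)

7 January 2018 is a Sunday; the first Monday on or after it is 8 January 2018 (1 day later).
From 8 January 2018 to 7 February 2018: 23 + 7 = 30 days (rest of January, February).
30 ÷ 7 = 4 full weeks with remainder 2, so 4 more Mondays after the first → 5.

5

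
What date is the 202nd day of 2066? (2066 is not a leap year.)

July 21, 2066

January has 31 days (202 − 31 = 171 remain).
February has 28 days (171 − 28 = 143 remain).
March has 31 days (143 − 31 = 112 remain).
April has 30 days (112 − 30 = 82 remain).
May has 31 days (82 − 31 = 51 remain).
June has 30 days (51 − 30 = 21 remain).
21 into July → July 21.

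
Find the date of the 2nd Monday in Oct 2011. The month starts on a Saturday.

Oct 2011 begins on a Saturday, so the first Monday is Oct 3 (2 days later).
The 2nd Monday is 1 weeks later: 3 + 7 = 10.

Oct 10, 2011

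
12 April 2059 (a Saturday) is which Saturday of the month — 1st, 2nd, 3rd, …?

Day 12 falls in week ⌈12/7⌉ of the month.
Days 1–7 hold the 1st Saturday, 8–14 the 2nd, 15–21 the 3rd, 22–28 the 4th, 29–31 the 5th.
12 is in the range for the 2nd.

2nd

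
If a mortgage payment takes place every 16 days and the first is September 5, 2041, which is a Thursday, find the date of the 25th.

The 25th occurrence is 24 intervals after the first: 24 × 16 = 384 days after September 5, 2041.
September has 30 days — 25 days to the end of September leaves 359.
October has 31 days (328 left).
November has 30 days (298 left).
December has 31 days (267 left).
January has 31 days (236 left).
February has 28 days (208 left).
March has 31 days (177 left).
April has 30 days (147 left).
May has 31 days (116 left).
June has 30 days (86 left).
July has 31 days (55 left).
August has 31 days (24 left).
24 days into September → September 24, 2042.

September 24, 2042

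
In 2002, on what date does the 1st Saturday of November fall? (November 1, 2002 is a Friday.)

November 2002 begins on a Friday, so the first Saturday is November 2 (1 day later).

2002-11-02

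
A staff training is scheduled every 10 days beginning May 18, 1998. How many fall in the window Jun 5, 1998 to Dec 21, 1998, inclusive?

Occurrences land 10·i days after May 18, 1998 for i = 0, 1, 2, …
Jun 5, 1998 is 18 days after the start; 18 ÷ 10 = 1 remainder 8; since the remainder is 8, round up to i = 2. First occurrence in the window: #3 on Jun 7, 1998 (2×10 = 20 days in).
Dec 21, 1998 is 217 days after the start; 217 ÷ 10 = 21 remainder 7. Last occurrence in the window: #22 on Dec 14, 1998.
Occurrences #3 through #22: 20 in total.

20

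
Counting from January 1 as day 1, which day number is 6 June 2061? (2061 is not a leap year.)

157

Days in months before June: 31 + 28 + 31 + 30 + 31 = 151.
Plus 6 days into June → day 157.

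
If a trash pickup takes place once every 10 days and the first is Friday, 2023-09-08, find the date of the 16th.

The 16th occurrence is 15 intervals after the first: 15 × 10 = 150 days after 2023-09-08.
September has 30 days — 22 days to the end of September leaves 128.
October has 31 days (97 left).
November has 30 days (67 left).
December has 31 days (36 left).
January has 31 days (5 left).
5 days into February → 2024-02-05.

2024-02-05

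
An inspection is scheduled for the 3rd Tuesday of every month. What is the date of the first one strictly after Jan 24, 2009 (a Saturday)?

Feb 17, 2009

Jan 2009 starts on a Thursday; its first Tuesday is the 6th, so the 3rd Tuesday is the 20th — Jan 20, 2009.
That is not after Jan 24, 2009, so look at Feb 2009.
Feb 2009 starts on a Sunday; its first Tuesday is the 3rd, so the 3rd Tuesday is the 17th — Feb 17, 2009.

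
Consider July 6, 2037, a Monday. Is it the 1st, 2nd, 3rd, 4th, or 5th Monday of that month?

1st

Day 6 falls in week ⌈6/7⌉ of the month.
Days 1–7 hold the 1st Monday, 8–14 the 2nd, 15–21 the 3rd, 22–28 the 4th, 29–31 the 5th.
6 is in the range for the 1st.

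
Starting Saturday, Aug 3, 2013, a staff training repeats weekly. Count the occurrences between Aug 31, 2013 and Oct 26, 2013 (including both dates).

Occurrences land 7·i days after Aug 3, 2013 for i = 0, 1, 2, …
Aug 31, 2013 is 28 days after the start; 28 ÷ 7 = 4 remainder 0. First occurrence in the window: #5 on Aug 31, 2013 (4×7 = 28 days in).
Oct 26, 2013 is 84 days after the start; 84 ÷ 7 = 12 remainder 0. Last occurrence in the window: #13 on Oct 26, 2013.
Occurrences #5 through #13: 9 in total.

9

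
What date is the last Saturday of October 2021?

The first Saturday of October 2021 is October 2.
October 2021 has 31 days. Adding weeks: 2, 9, 16, 23, 30 — the last one ≤ 31 is the 30th.

30 October 2021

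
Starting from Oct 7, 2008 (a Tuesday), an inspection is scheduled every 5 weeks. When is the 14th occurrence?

Jan 5, 2010

The 14th occurrence is 13 intervals after the first: 13 × 35 = 455 days after Oct 7, 2008.
Oct has 31 days — 24 days to the end of Oct leaves 431.
From end of Oct to end of 2008 is 61 days (370 left).
2009 has 365 days (5 left).
5 days into Jan → Jan 5, 2010.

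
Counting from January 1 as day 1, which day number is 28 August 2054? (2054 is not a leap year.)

240

Days in months before August: 31 + 28 + 31 + 30 + 31 + 30 + 31 = 212.
Plus 28 days into August → day 240.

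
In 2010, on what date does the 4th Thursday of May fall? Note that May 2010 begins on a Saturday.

2010-05-27

May 2010 begins on a Saturday, so the first Thursday is May 6 (5 days later).
The 4th Thursday is 3 weeks later: 6 + 21 = 27.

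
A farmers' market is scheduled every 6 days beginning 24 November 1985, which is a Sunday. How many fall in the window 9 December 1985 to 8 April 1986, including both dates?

Occurrences land 6·i days after 24 November 1985 for i = 0, 1, 2, …
9 December 1985 is 15 days after the start; 15 ÷ 6 = 2 remainder 3; since the remainder is 3, round up to i = 3. First occurrence in the window: #4 on 12 December 1985 (3×6 = 18 days in).
8 April 1986 is 135 days after the start; 135 ÷ 6 = 22 remainder 3. Last occurrence in the window: #23 on 5 April 1986.
Occurrences #4 through #23: 20 in total.

20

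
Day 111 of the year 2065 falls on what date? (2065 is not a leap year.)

January has 31 days (111 − 31 = 80 remain).
February has 28 days (80 − 28 = 52 remain).
March has 31 days (52 − 31 = 21 remain).
21 into April → April 21.

April 21, 2065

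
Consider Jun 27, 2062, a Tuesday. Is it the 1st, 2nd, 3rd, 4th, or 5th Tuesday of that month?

Day 27 falls in week ⌈27/7⌉ of the month.
Days 1–7 hold the 1st Tuesday, 8–14 the 2nd, 15–21 the 3rd, 22–28 the 4th, 29–31 the 5th.
27 is in the range for the 4th.

4th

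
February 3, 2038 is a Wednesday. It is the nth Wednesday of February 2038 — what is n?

1st

Day 3 falls in week ⌈3/7⌉ of the month.
Days 1–7 hold the 1st Wednesday, 8–14 the 2nd, 15–21 the 3rd, 22–28 the 4th, 29–31 the 5th.
3 is in the range for the 1st.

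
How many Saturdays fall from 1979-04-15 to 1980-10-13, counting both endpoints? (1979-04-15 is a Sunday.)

1979-04-15 is a Sunday; the first Saturday on or after it is 1979-04-21 (6 days later).
From 1979-04-21 to 1980-10-13: 254 + 287 = 541 days (rest of 1979, to 1980-10-13 in 1980).
541 ÷ 7 = 77 full weeks with remainder 2, so 77 more Saturdays after the first → 78.

78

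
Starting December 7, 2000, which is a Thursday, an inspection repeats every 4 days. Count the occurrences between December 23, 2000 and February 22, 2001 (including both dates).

Occurrences land 4·i days after December 7, 2000 for i = 0, 1, 2, …
December 23, 2000 is 16 days after the start; 16 ÷ 4 = 4 remainder 0. First occurrence in the window: #5 on December 23, 2000 (4×4 = 16 days in).
February 22, 2001 is 77 days after the start; 77 ÷ 4 = 19 remainder 1. Last occurrence in the window: #20 on February 21, 2001.
Occurrences #5 through #20: 16 in total.

16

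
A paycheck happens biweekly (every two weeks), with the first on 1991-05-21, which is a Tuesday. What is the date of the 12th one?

1991-10-22

The 12th occurrence is 11 intervals after the first: 11 × 14 = 154 days after 1991-05-21.
May has 31 days — 10 days to the end of May leaves 144.
June has 30 days (114 left).
July has 31 days (83 left).
August has 31 days (52 left).
September has 30 days (22 left).
22 days into October → 1991-10-22.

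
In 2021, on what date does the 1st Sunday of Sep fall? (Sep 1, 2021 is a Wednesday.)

Sep 5, 2021

Sep 2021 begins on a Wednesday, so the first Sunday is Sep 5 (4 days later).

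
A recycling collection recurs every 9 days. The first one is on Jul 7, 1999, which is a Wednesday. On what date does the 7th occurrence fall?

The 7th occurrence is 6 intervals after the first: 6 × 9 = 54 days after Jul 7, 1999.
Jul has 31 days — 24 days to the end of Jul leaves 30.
30 days into Aug → Aug 30, 1999.

Aug 30, 1999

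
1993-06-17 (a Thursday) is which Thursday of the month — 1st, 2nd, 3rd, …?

3rd

Day 17 falls in week ⌈17/7⌉ of the month.
Days 1–7 hold the 1st Thursday, 8–14 the 2nd, 15–21 the 3rd, 22–28 the 4th, 29–31 the 5th.
17 is in the range for the 3rd.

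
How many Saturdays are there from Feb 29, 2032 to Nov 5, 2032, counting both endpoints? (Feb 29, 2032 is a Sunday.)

35

Feb 29, 2032 is a Sunday; the first Saturday on or after it is Mar 6, 2032 (6 days later).
From Mar 6, 2032 to Nov 5, 2032: 25 + 30 + 31 + 30 + 31 + 31 + 30 + 31 + 5 = 244 days (rest of Mar, Apr, May, Jun, Jul, Aug, Sep, Oct, Nov).
244 ÷ 7 = 34 full weeks with remainder 6, so 34 more Saturdays after the first → 35.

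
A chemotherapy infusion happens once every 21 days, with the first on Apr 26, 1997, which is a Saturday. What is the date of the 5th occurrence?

Jul 19, 1997

The 5th occurrence is 4 intervals after the first: 4 × 21 = 84 days after Apr 26, 1997.
Apr has 30 days — 4 days to the end of Apr leaves 80.
May has 31 days (49 left).
Jun has 30 days (19 left).
19 days into Jul → Jul 19, 1997.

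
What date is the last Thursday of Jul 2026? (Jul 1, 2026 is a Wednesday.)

Jul 2026 begins on a Wednesday, so the first Thursday is Jul 2 (1 day later).
Jul 2026 has 31 days. Adding weeks: 2, 9, 16, 23, 30 — the last one ≤ 31 is the 30th.

Jul 30, 2026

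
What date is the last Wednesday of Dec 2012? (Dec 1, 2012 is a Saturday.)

Dec 26, 2012

Dec 2012 begins on a Saturday, so the first Wednesday is Dec 5 (4 days later).
Dec 2012 has 31 days. Adding weeks: 5, 12, 19, 26 — the last one ≤ 31 is the 26th.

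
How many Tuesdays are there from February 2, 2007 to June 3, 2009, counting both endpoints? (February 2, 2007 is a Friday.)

February 2, 2007 is a Friday; the first Tuesday on or after it is February 6, 2007 (4 days later).
From February 6, 2007 to June 3, 2009: 328 + 366 + 154 = 848 days (rest of 2007, 2008, to June 3, 2009 in 2009).
848 ÷ 7 = 121 full weeks with remainder 1, so 121 more Tuesdays after the first → 122.

122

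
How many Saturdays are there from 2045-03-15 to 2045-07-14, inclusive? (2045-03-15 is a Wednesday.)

2045-03-15 is a Wednesday; the first Saturday on or after it is 2045-03-18 (3 days later).
From 2045-03-18 to 2045-07-14: 13 + 30 + 31 + 30 + 14 = 118 days (rest of March, April, May, June, July).
118 ÷ 7 = 16 full weeks with remainder 6, so 16 more Saturdays after the first → 17.

17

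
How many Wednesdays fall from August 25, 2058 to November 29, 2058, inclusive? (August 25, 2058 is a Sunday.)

August 25, 2058 is a Sunday; the first Wednesday on or after it is August 28, 2058 (3 days later).
From August 28, 2058 to November 29, 2058: 3 + 30 + 31 + 29 = 93 days (rest of August, September, October, November).
93 ÷ 7 = 13 full weeks with remainder 2, so 13 more Wednesdays after the first → 14.

14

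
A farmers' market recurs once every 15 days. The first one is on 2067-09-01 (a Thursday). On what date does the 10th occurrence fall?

The 10th occurrence is 9 intervals after the first: 9 × 15 = 135 days after 2067-09-01.
September has 30 days — 29 days to the end of September leaves 106.
October has 31 days (75 left).
November has 30 days (45 left).
December has 31 days (14 left).
14 days into January → 2068-01-14.

2068-01-14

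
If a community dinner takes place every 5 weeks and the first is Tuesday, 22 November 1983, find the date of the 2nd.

The 2nd occurrence is 1 interval after the first: 1 × 35 = 35 days after 22 November 1983.
November has 30 days — 8 days to the end of November leaves 27.
27 days into December → 27 December 1983.

27 December 1983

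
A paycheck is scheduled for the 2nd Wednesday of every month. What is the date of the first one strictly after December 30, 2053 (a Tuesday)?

January 14, 2054

December 2053 starts on a Monday; its first Wednesday is the 3rd, so the 2nd Wednesday is the 10th — December 10, 2053.
That is not after December 30, 2053, so look at January 2054.
January 2054 starts on a Thursday; its first Wednesday is the 7th, so the 2nd Wednesday is the 14th — January 14, 2054.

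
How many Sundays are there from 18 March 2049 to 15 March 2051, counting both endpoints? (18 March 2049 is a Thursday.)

18 March 2049 is a Thursday; the first Sunday on or after it is 21 March 2049 (3 days later).
From 21 March 2049 to 15 March 2051: 285 + 365 + 74 = 724 days (rest of 2049, 2050, to 15 March 2051 in 2051).
724 ÷ 7 = 103 full weeks with remainder 3, so 103 more Sundays after the first → 104.

104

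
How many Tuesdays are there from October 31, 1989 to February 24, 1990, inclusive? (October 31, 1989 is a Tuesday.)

October 31, 1989 is a Tuesday; the first Tuesday on or after it is October 31, 1989.
From October 31, 1989 to February 24, 1990: 0 + 30 + 31 + 31 + 24 = 116 days (rest of October, November, December, January, February).
116 ÷ 7 = 16 full weeks with remainder 4, so 16 more Tuesdays after the first → 17.

17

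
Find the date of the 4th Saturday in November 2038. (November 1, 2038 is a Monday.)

November 2038 begins on a Monday, so the first Saturday is November 6 (5 days later).
The 4th Saturday is 3 weeks later: 6 + 21 = 27.

27 November 2038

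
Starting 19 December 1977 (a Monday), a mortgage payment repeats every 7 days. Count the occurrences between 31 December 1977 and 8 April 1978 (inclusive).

14

Occurrences land 7·i days after 19 December 1977 for i = 0, 1, 2, …
31 December 1977 is 12 days after the start; 12 ÷ 7 = 1 remainder 5; since the remainder is 5, round up to i = 2. First occurrence in the window: #3 on 2 January 1978 (2×7 = 14 days in).
8 April 1978 is 110 days after the start; 110 ÷ 7 = 15 remainder 5. Last occurrence in the window: #16 on 3 April 1978.
Occurrences #3 through #16: 14 in total.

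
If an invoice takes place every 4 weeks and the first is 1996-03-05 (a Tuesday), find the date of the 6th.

The 6th occurrence is 5 intervals after the first: 5 × 28 = 140 days after 1996-03-05.
March has 31 days — 26 days to the end of March leaves 114.
April has 30 days (84 left).
May has 31 days (53 left).
June has 30 days (23 left).
23 days into July → 1996-07-23.

1996-07-23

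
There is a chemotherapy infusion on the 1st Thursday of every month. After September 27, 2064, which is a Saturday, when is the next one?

September 2064 starts on a Monday, so its 1st Thursday is September 4, 2064 (3 days in).
That is not after September 27, 2064, so look at October 2064.
October 2064 starts on a Wednesday, so its 1st Thursday is October 2, 2064 (1 day in).

October 2, 2064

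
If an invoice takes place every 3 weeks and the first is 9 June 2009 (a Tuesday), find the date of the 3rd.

The 3rd occurrence is 2 intervals after the first: 2 × 21 = 42 days after 9 June 2009.
June has 30 days — 21 days to the end of June leaves 21.
21 days into July → 21 July 2009.

21 July 2009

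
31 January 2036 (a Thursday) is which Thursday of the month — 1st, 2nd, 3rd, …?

5th

Day 31 falls in week ⌈31/7⌉ of the month.
Days 1–7 hold the 1st Thursday, 8–14 the 2nd, 15–21 the 3rd, 22–28 the 4th, 29–31 the 5th.
31 is in the range for the 5th.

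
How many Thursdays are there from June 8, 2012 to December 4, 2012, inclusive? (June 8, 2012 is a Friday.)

June 8, 2012 is a Friday; the first Thursday on or after it is June 14, 2012 (6 days later).
From June 14, 2012 to December 4, 2012: 16 + 31 + 31 + 30 + 31 + 30 + 4 = 173 days (rest of June, July, August, September, October, November, December).
173 ÷ 7 = 24 full weeks with remainder 5, so 24 more Thursdays after the first → 25.

25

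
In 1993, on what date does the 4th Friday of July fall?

July 23, 1993

The first Friday of July 1993 is July 2.
The 4th Friday is 3 weeks later: 2 + 21 = 23.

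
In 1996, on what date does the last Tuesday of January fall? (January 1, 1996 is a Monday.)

January 1996 begins on a Monday, so the first Tuesday is January 2 (1 day later).
January 1996 has 31 days. Adding weeks: 2, 9, 16, 23, 30 — the last one ≤ 31 is the 30th.

January 30, 1996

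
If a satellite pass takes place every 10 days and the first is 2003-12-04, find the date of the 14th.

2004-04-12

The 14th occurrence is 13 intervals after the first: 13 × 10 = 130 days after 2003-12-04.
December has 31 days — 27 days to the end of December leaves 103.
January has 31 days (72 left).
February has 29 days (43 left).
March has 31 days (12 left).
12 days into April → 2004-04-12.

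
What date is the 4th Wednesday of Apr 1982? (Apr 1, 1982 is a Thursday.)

Apr 1982 begins on a Thursday, so the first Wednesday is Apr 7 (6 days later).
The 4th Wednesday is 3 weeks later: 7 + 21 = 28.

Apr 28, 1982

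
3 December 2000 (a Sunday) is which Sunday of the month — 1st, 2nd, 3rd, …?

Day 3 falls in week ⌈3/7⌉ of the month.
Days 1–7 hold the 1st Sunday, 8–14 the 2nd, 15–21 the 3rd, 22–28 the 4th, 29–31 the 5th.
3 is in the range for the 1st.

1st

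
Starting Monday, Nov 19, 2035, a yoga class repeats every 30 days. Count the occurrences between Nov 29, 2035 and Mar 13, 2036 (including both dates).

Occurrences land 30·i days after Nov 19, 2035 for i = 0, 1, 2, …
Nov 29, 2035 is 10 days after the start; 10 ÷ 30 = 0 remainder 10; since the remainder is 10, round up to i = 1. First occurrence in the window: #2 on Dec 19, 2035 (1×30 = 30 days in).
Mar 13, 2036 is 115 days after the start; 115 ÷ 30 = 3 remainder 25. Last occurrence in the window: #4 on Feb 17, 2036.
Occurrences #2 through #4: 3 in total.

3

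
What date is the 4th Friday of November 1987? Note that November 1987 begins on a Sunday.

November 1987 begins on a Sunday, so the first Friday is November 6 (5 days later).
The 4th Friday is 3 weeks later: 6 + 21 = 27.

1987-11-27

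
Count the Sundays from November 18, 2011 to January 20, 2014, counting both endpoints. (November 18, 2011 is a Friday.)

114

November 18, 2011 is a Friday; the first Sunday on or after it is November 20, 2011 (2 days later).
From November 20, 2011 to January 20, 2014: 41 + 366 + 365 + 20 = 792 days (rest of 2011, 2012, 2013, to January 20, 2014 in 2014).
792 ÷ 7 = 113 full weeks with remainder 1, so 113 more Sundays after the first → 114.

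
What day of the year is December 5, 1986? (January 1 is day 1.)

339

Days in months before December: 31 + 28 + 31 + 30 + 31 + 30 + 31 + 31 + 30 + 31 + 30 = 334.
Plus 5 days into December → day 339.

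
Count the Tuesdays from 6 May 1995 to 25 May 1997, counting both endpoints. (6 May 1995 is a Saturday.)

6 May 1995 is a Saturday; the first Tuesday on or after it is 9 May 1995 (3 days later).
From 9 May 1995 to 25 May 1997: 236 + 366 + 145 = 747 days (rest of 1995, 1996, to 25 May 1997 in 1997).
747 ÷ 7 = 106 full weeks with remainder 5, so 106 more Tuesdays after the first → 107.

107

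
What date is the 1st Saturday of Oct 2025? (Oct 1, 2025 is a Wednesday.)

Oct 4, 2025

Oct 2025 begins on a Wednesday, so the first Saturday is Oct 4 (3 days later).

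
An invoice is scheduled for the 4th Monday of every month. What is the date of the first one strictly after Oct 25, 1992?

Oct 26, 1992

Oct 1992 starts on a Thursday; its first Monday is the 5th, so the 4th Monday is the 26th — Oct 26, 1992.
Oct 26, 1992 is after Oct 25, 1992, so that is the next one.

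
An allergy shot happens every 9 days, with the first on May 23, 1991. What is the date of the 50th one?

Aug 6, 1992

The 50th occurrence is 49 intervals after the first: 49 × 9 = 441 days after May 23, 1991.
May has 31 days — 8 days to the end of May leaves 433.
From end of May to end of 1991 is 214 days (219 left).
Jan has 31 days (188 left).
Feb has 29 days (159 left).
Mar has 31 days (128 left).
Apr has 30 days (98 left).
May has 31 days (67 left).
Jun has 30 days (37 left).
Jul has 31 days (6 left).
6 days into Aug → Aug 6, 1992.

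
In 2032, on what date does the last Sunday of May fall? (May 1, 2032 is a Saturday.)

May 30, 2032

May 2032 begins on a Saturday, so the first Sunday is May 2 (1 day later).
May 2032 has 31 days. Adding weeks: 2, 9, 16, 23, 30 — the last one ≤ 31 is the 30th.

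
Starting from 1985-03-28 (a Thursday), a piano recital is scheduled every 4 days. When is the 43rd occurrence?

1985-09-12

The 43rd occurrence is 42 intervals after the first: 42 × 4 = 168 days after 1985-03-28.
March has 31 days — 3 days to the end of March leaves 165.
April has 30 days (135 left).
May has 31 days (104 left).
June has 30 days (74 left).
July has 31 days (43 left).
August has 31 days (12 left).
12 days into September → 1985-09-12.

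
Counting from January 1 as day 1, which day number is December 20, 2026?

354

Days in months before December: 31 + 28 + 31 + 30 + 31 + 30 + 31 + 31 + 30 + 31 + 30 = 334.
Plus 20 days into December → day 354.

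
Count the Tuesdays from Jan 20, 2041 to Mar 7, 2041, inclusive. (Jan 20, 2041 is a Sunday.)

7

Jan 20, 2041 is a Sunday; the first Tuesday on or after it is Jan 22, 2041 (2 days later).
From Jan 22, 2041 to Mar 7, 2041: 9 + 28 + 7 = 44 days (rest of Jan, Feb, Mar).
44 ÷ 7 = 6 full weeks with remainder 2, so 6 more Tuesdays after the first → 7.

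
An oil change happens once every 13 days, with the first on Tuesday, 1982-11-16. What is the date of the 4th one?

The 4th occurrence is 3 intervals after the first: 3 × 13 = 39 days after 1982-11-16.
November has 30 days — 14 days to the end of November leaves 25.
25 days into December → 1982-12-25.

1982-12-25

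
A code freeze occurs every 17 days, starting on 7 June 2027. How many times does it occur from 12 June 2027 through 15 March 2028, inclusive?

16

Occurrences land 17·i days after 7 June 2027 for i = 0, 1, 2, …
12 June 2027 is 5 days after the start; 5 ÷ 17 = 0 remainder 5; since the remainder is 5, round up to i = 1. First occurrence in the window: #2 on 24 June 2027 (1×17 = 17 days in).
15 March 2028 is 282 days after the start; 282 ÷ 17 = 16 remainder 10. Last occurrence in the window: #17 on 5 March 2028.
Occurrences #2 through #17: 16 in total.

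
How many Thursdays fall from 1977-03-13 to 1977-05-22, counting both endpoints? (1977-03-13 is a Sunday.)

10

1977-03-13 is a Sunday; the first Thursday on or after it is 1977-03-17 (4 days later).
From 1977-03-17 to 1977-05-22: 14 + 30 + 22 = 66 days (rest of March, April, May).
66 ÷ 7 = 9 full weeks with remainder 3, so 9 more Thursdays after the first → 10.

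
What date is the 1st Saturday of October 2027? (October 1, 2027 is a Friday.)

2 October 2027

October 2027 begins on a Friday, so the first Saturday is October 2 (1 day later).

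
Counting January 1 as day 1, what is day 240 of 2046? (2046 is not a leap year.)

Aug 28, 2046

Jan has 31 days (240 − 31 = 209 remain).
Feb has 28 days (209 − 28 = 181 remain).
Mar has 31 days (181 − 31 = 150 remain).
Apr has 30 days (150 − 30 = 120 remain).
May has 31 days (120 − 31 = 89 remain).
Jun has 30 days (89 − 30 = 59 remain).
Jul has 31 days (59 − 31 = 28 remain).
28 into Aug → Aug 28.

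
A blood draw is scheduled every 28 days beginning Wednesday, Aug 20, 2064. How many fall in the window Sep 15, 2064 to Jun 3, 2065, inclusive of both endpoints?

Occurrences land 28·i days after Aug 20, 2064 for i = 0, 1, 2, …
Sep 15, 2064 is 26 days after the start; 26 ÷ 28 = 0 remainder 26; since the remainder is 26, round up to i = 1. First occurrence in the window: #2 on Sep 17, 2064 (1×28 = 28 days in).
Jun 3, 2065 is 287 days after the start; 287 ÷ 28 = 10 remainder 7. Last occurrence in the window: #11 on May 27, 2065.
Occurrences #2 through #11: 10 in total.

10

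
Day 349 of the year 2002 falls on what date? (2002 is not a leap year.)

Jan has 31 days (349 − 31 = 318 remain).
Feb has 28 days (318 − 28 = 290 remain).
Mar has 31 days (290 − 31 = 259 remain).
Apr has 30 days (259 − 30 = 229 remain).
May has 31 days (229 − 31 = 198 remain).
Jun has 30 days (198 − 30 = 168 remain).
Jul has 31 days (168 − 31 = 137 remain).
Aug has 31 days (137 − 31 = 106 remain).
Sep has 30 days (106 − 30 = 76 remain).
Oct has 31 days (76 − 31 = 45 remain).
Nov has 30 days (45 − 30 = 15 remain).
15 into Dec → Dec 15.

Dec 15, 2002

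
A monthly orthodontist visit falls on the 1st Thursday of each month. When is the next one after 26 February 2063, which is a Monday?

February 2063 starts on a Thursday, so its 1st Thursday is 1 February 2063.
That is not after 26 February 2063, so look at March 2063.
March 2063 starts on a Thursday, so its 1st Thursday is 1 March 2063.

1 March 2063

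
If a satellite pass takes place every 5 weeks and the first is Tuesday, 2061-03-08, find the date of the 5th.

The 5th occurrence is 4 intervals after the first: 4 × 35 = 140 days after 2061-03-08.
March has 31 days — 23 days to the end of March leaves 117.
April has 30 days (87 left).
May has 31 days (56 left).
June has 30 days (26 left).
26 days into July → 2061-07-26.

2061-07-26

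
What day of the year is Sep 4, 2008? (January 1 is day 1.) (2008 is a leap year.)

Days in months before Sep: 31 + 29 + 31 + 30 + 31 + 30 + 31 + 31 = 244.
Plus 4 days into Sep → day 248.

248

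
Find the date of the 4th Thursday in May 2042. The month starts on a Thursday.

May 2042 begins on a Thursday, so the first Thursday is May 1.
The 4th Thursday is 3 weeks later: 1 + 21 = 22.

May 22, 2042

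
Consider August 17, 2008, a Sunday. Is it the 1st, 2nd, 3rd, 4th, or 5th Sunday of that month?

3rd

Day 17 falls in week ⌈17/7⌉ of the month.
Days 1–7 hold the 1st Sunday, 8–14 the 2nd, 15–21 the 3rd, 22–28 the 4th, 29–31 the 5th.
17 is in the range for the 3rd.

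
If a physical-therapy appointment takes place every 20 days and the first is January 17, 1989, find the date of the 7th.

The 7th occurrence is 6 intervals after the first: 6 × 20 = 120 days after January 17, 1989.
January has 31 days — 14 days to the end of January leaves 106.
February has 28 days (78 left).
March has 31 days (47 left).
April has 30 days (17 left).
17 days into May → May 17, 1989.

May 17, 1989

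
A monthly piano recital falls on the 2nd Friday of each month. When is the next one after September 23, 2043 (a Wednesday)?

September 2043 starts on a Tuesday; its first Friday is the 4th, so the 2nd Friday is the 11th — September 11, 2043.
That is not after September 23, 2043, so look at October 2043.
October 2043 starts on a Thursday; its first Friday is the 2nd, so the 2nd Friday is the 9th — October 9, 2043.

October 9, 2043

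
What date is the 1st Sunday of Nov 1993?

Nov 1993 begins on a Monday, so the first Sunday is Nov 7 (6 days later).

Nov 7, 1993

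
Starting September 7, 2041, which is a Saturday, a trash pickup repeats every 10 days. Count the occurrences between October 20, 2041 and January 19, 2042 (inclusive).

Occurrences land 10·i days after September 7, 2041 for i = 0, 1, 2, …
October 20, 2041 is 43 days after the start; 43 ÷ 10 = 4 remainder 3; since the remainder is 3, round up to i = 5. First occurrence in the window: #6 on October 27, 2041 (5×10 = 50 days in).
January 19, 2042 is 134 days after the start; 134 ÷ 10 = 13 remainder 4. Last occurrence in the window: #14 on January 15, 2042.
Occurrences #6 through #14: 9 in total.

9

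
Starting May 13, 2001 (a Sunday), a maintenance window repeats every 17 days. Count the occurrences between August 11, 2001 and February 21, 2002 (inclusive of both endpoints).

Occurrences land 17·i days after May 13, 2001 for i = 0, 1, 2, …
August 11, 2001 is 90 days after the start; 90 ÷ 17 = 5 remainder 5; since the remainder is 5, round up to i = 6. First occurrence in the window: #7 on August 23, 2001 (6×17 = 102 days in).
February 21, 2002 is 284 days after the start; 284 ÷ 17 = 16 remainder 12. Last occurrence in the window: #17 on February 9, 2002.
Occurrences #7 through #17: 11 in total.

11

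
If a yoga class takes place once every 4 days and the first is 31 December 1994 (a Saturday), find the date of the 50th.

The 50th occurrence is 49 intervals after the first: 49 × 4 = 196 days after 31 December 1994.
December has 31 days — 0 days to the end of December leaves 196.
January has 31 days (165 left).
February has 28 days (137 left).
March has 31 days (106 left).
April has 30 days (76 left).
May has 31 days (45 left).
June has 30 days (15 left).
15 days into July → 15 July 1995.

15 July 1995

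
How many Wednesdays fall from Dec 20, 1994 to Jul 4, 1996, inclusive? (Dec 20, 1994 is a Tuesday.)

81

Dec 20, 1994 is a Tuesday; the first Wednesday on or after it is Dec 21, 1994 (1 day later).
From Dec 21, 1994 to Jul 4, 1996: 10 + 365 + 186 = 561 days (rest of 1994, 1995, to Jul 4, 1996 in 1996).
561 ÷ 7 = 80 full weeks with remainder 1, so 80 more Wednesdays after the first → 81.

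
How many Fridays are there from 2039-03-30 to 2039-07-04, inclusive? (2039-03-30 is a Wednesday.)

2039-03-30 is a Wednesday; the first Friday on or after it is 2039-04-01 (2 days later).
From 2039-04-01 to 2039-07-04: 29 + 31 + 30 + 4 = 94 days (rest of April, May, June, July).
94 ÷ 7 = 13 full weeks with remainder 3, so 13 more Fridays after the first → 14.

14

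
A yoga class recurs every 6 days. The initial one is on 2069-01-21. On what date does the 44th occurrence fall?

The 44th occurrence is 43 intervals after the first: 43 × 6 = 258 days after 2069-01-21.
January has 31 days — 10 days to the end of January leaves 248.
February has 28 days (220 left).
March has 31 days (189 left).
April has 30 days (159 left).
May has 31 days (128 left).
June has 30 days (98 left).
July has 31 days (67 left).
August has 31 days (36 left).
September has 30 days (6 left).
6 days into October → 2069-10-06.

2069-10-06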